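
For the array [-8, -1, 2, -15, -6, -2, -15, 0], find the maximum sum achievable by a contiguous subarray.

Using Kadane's algorithm on [-8, -1, 2, -15, -6, -2, -15, 0]:

Scanning through the array:
Position 1 (value -1): max_ending_here = -1, max_so_far = -1
Position 2 (value 2): max_ending_here = 2, max_so_far = 2
Position 3 (value -15): max_ending_here = -13, max_so_far = 2
Position 4 (value -6): max_ending_here = -6, max_so_far = 2
Position 5 (value -2): max_ending_here = -2, max_so_far = 2
Position 6 (value -15): max_ending_here = -15, max_so_far = 2
Position 7 (value 0): max_ending_here = 0, max_so_far = 2

Maximum subarray: [2]
Maximum sum: 2

The maximum subarray is [2] with sum 2. This subarray runs from index 2 to index 2.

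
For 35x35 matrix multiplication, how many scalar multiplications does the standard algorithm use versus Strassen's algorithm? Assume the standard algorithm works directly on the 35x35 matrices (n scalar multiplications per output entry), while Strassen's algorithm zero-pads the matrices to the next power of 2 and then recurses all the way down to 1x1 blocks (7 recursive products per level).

Matrix multiplication for 35x35 matrices:

Strassen's algorithm requires power-of-2 dimensions. Pad 35x35 to 64x64 (next power of 2).

Standard algorithm: 35^3 = 42875 multiplications
Strassen's algorithm: 7^(log2(64)) = 7^6 = 117649 multiplications
Difference: 42875 - 117649 = -74774 (Strassen uses MORE here due to padding overhead — for small or just-over-power-of-2 n, padding can outweigh the per-level savings)

Standard: 42875 multiplications (35^3). Strassen: 117649 multiplications (7^6, after padding to 64x64). Strassen reduces 8 recursive multiplications to 7 at each level.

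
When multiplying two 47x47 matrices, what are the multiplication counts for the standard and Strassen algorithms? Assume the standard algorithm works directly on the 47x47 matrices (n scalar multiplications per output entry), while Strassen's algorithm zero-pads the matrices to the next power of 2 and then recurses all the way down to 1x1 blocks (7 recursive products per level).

Matrix multiplication for 47x47 matrices:

Strassen's algorithm requires power-of-2 dimensions. Pad 47x47 to 64x64 (next power of 2).

Standard algorithm: 47^3 = 103823 multiplications
Strassen's algorithm: 7^(log2(64)) = 7^6 = 117649 multiplications
Difference: 103823 - 117649 = -13826 (Strassen uses MORE here due to padding overhead — for small or just-over-power-of-2 n, padding can outweigh the per-level savings)

Standard: 103823 multiplications (47^3). Strassen: 117649 multiplications (7^6, after padding to 64x64). Strassen reduces 8 recursive multiplications to 7 at each level.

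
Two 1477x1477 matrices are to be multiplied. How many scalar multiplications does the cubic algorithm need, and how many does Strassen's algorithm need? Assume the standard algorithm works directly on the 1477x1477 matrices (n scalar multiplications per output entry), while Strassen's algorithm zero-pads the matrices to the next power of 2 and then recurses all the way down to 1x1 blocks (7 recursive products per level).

Matrix multiplication for 1477x1477 matrices:

Strassen's algorithm requires power-of-2 dimensions. Pad 1477x1477 to 2048x2048 (next power of 2).

Standard algorithm: 1477^3 = 3222118333 multiplications
Strassen's algorithm: 7^(log2(2048)) = 7^11 = 1977326743 multiplications
Savings: 3222118333 - 1977326743 = 1244791590 multiplications

Standard: 3222118333 multiplications (1477^3). Strassen: 1977326743 multiplications (7^11, after padding to 2048x2048). Strassen reduces 8 recursive multiplications to 7 at each level.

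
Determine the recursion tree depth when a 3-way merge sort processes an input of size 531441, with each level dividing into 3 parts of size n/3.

For divide and conquer with division factor 3:

Problem sizes at each level:
Level 0: 531441
Level 1: 177147
Level 2: 59049
Level 3: 19683
Level 4: 6561
Level 5: 2187
Level 6: 729
Level 7: 243
Level 8: 81
Level 9: 27
Level 10: 9
Level 11: 3
Level 12: 1

The root is level 0 and the size-1 base case is level 12 (the tree spans levels 0 through 12, i.e. 13 levels counting the root), so the depth is the number of divisions: log_3(531441) = 12

The recursion tree depth is log_3(531441) = 12. At each level, the problem size is divided by 3, so it takes 12 divisions to reduce to a base case of size 1. The algorithm makes 3 recursive calls at each level.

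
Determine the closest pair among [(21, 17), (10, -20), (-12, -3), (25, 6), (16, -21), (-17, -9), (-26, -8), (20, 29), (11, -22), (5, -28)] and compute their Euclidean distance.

Computing all pairwise distances among 10 points:

d((21, 17), (10, -20)) = 38.6005
d((21, 17), (-12, -3)) = 38.5876
d((21, 17), (25, 6)) = 11.7047
d((21, 17), (16, -21)) = 38.3275
d((21, 17), (-17, -9)) = 46.0435
d((21, 17), (-26, -8)) = 53.2353
d((21, 17), (20, 29)) = 12.0416
d((21, 17), (11, -22)) = 40.2616
d((21, 17), (5, -28)) = 47.7598
d((10, -20), (-12, -3)) = 27.8029
d((10, -20), (25, 6)) = 30.0167
d((10, -20), (16, -21)) = 6.0828
d((10, -20), (-17, -9)) = 29.1548
d((10, -20), (-26, -8)) = 37.9473
d((10, -20), (20, 29)) = 50.01
d((10, -20), (11, -22)) = 2.2361 <-- minimum
d((10, -20), (5, -28)) = 9.434
d((-12, -3), (25, 6)) = 38.0789
d((-12, -3), (16, -21)) = 33.2866
d((-12, -3), (-17, -9)) = 7.8102
d((-12, -3), (-26, -8)) = 14.8661
d((-12, -3), (20, 29)) = 45.2548
d((-12, -3), (11, -22)) = 29.8329
d((-12, -3), (5, -28)) = 30.2324
d((25, 6), (16, -21)) = 28.4605
d((25, 6), (-17, -9)) = 44.5982
d((25, 6), (-26, -8)) = 52.8867
d((25, 6), (20, 29)) = 23.5372
d((25, 6), (11, -22)) = 31.305
d((25, 6), (5, -28)) = 39.4462
d((16, -21), (-17, -9)) = 35.1141
d((16, -21), (-26, -8)) = 43.9659
d((16, -21), (20, 29)) = 50.1597
d((16, -21), (11, -22)) = 5.099
d((16, -21), (5, -28)) = 13.0384
d((-17, -9), (-26, -8)) = 9.0554
d((-17, -9), (20, 29)) = 53.0377
d((-17, -9), (11, -22)) = 30.8707
d((-17, -9), (5, -28)) = 29.0689
d((-26, -8), (20, 29)) = 59.0339
d((-26, -8), (11, -22)) = 39.5601
d((-26, -8), (5, -28)) = 36.8917
d((20, 29), (11, -22)) = 51.788
d((20, 29), (5, -28)) = 58.9406
d((11, -22), (5, -28)) = 8.4853

Closest pair: (10, -20) and (11, -22) with distance 2.2361

The closest pair is (10, -20) and (11, -22) with Euclidean distance 2.2361. For 10 points, brute-force pairwise comparison is shown above. For large n, the divide-and-conquer algorithm (sort by x, recurse on halves, check the dividing strip) achieves O(n log n).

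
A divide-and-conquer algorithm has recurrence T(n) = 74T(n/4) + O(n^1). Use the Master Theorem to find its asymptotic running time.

Master Theorem for T(n) = 74T(n/4) + O(n^1):

a = 74, b = 4, c = 1
log_b(a) = log_4(74) = 3.1047

Case 1: c = 1 < log_4(74) = 3.1047
T(n) = O(n^(log_4 74))

For T(n) = 74T(n/4) + O(n^1): log_4(74) = 3.1047. This is Case 1 of the Master Theorem (c < log_b(a), work dominated by leaves), giving O(n^(log_4 74)).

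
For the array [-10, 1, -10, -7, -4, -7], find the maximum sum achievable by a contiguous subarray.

Using Kadane's algorithm on [-10, 1, -10, -7, -4, -7]:

Scanning through the array:
Position 1 (value 1): max_ending_here = 1, max_so_far = 1
Position 2 (value -10): max_ending_here = -9, max_so_far = 1
Position 3 (value -7): max_ending_here = -7, max_so_far = 1
Position 4 (value -4): max_ending_here = -4, max_so_far = 1
Position 5 (value -7): max_ending_here = -7, max_so_far = 1

Maximum subarray: [1]
Maximum sum: 1

The maximum subarray is [1] with sum 1. This subarray runs from index 1 to index 1.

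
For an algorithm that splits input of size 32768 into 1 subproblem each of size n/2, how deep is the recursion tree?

For divide and conquer with division factor 2:

Problem sizes at each level:
Level 0: 32768
Level 1: 16384
Level 2: 8192
Level 3: 4096
Level 4: 2048
Level 5: 1024
Level 6: 512
Level 7: 256
Level 8: 128
Level 9: 64
Level 10: 32
Level 11: 16
Level 12: 8
Level 13: 4
Level 14: 2
Level 15: 1

The root is level 0 and the size-1 base case is level 15 (the tree spans levels 0 through 15, i.e. 16 levels counting the root), so the depth is the number of divisions: log_2(32768) = 15

The recursion tree depth is log_2(32768) = 15. At each level, the problem size is divided by 2, so it takes 15 divisions to reduce to a base case of size 1. The algorithm makes 1 recursive call at each level.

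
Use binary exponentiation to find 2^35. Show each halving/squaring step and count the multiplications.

Computing 2^35 by squaring (build up from 2^1; each line after the first costs one multiplication):

2^1 = 2
2^2 = (2^1)^2 = 2^2 = 4
2^4 = (2^2)^2 = 4^2 = 16
2^8 = (2^4)^2 = 16^2 = 256
2^16 = (2^8)^2 = 256^2 = 65536
2^17 = 2 * 2^16 = 2 * 65536 = 131072
2^34 = (2^17)^2 = 131072^2 = 17179869184
2^35 = 2 * 2^34 = 2 * 17179869184 = 34359738368

Result: 34359738368
Multiplications needed: 7 (7 lines after 2^1)

2^35 = 34359738368. Using exponentiation by squaring, this requires 7 multiplications. The key idea: if the exponent is even, square the half-power; if odd, multiply by the base once.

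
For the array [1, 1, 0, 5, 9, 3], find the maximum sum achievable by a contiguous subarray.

Using Kadane's algorithm on [1, 1, 0, 5, 9, 3]:

Scanning through the array:
Position 1 (value 1): max_ending_here = 2, max_so_far = 2
Position 2 (value 0): max_ending_here = 2, max_so_far = 2
Position 3 (value 5): max_ending_here = 7, max_so_far = 7
Position 4 (value 9): max_ending_here = 16, max_so_far = 16
Position 5 (value 3): max_ending_here = 19, max_so_far = 19

Maximum subarray: [1, 1, 0, 5, 9, 3]
Maximum sum: 19

The maximum subarray is [1, 1, 0, 5, 9, 3] with sum 19. This subarray runs from index 0 to index 5.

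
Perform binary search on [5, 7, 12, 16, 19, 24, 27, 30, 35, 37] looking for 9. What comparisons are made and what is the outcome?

Binary search for 9 in [5, 7, 12, 16, 19, 24, 27, 30, 35, 37]:

lo=0, hi=9, mid=4, arr[mid]=19 -> 19 > 9, search left half
lo=0, hi=3, mid=1, arr[mid]=7 -> 7 < 9, search right half
lo=2, hi=3, mid=2, arr[mid]=12 -> 12 > 9, search left half
lo=2 > hi=1, target 9 not found

Binary search determines that 9 is not in the array after 3 comparisons. The search space was exhausted without finding the target.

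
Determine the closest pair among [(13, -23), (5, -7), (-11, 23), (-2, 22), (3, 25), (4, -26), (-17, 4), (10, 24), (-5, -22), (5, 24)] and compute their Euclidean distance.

Computing all pairwise distances among 10 points:

d((13, -23), (5, -7)) = 17.8885
d((13, -23), (-11, 23)) = 51.8845
d((13, -23), (-2, 22)) = 47.4342
d((13, -23), (3, 25)) = 49.0306
d((13, -23), (4, -26)) = 9.4868
d((13, -23), (-17, 4)) = 40.3609
d((13, -23), (10, 24)) = 47.0956
d((13, -23), (-5, -22)) = 18.0278
d((13, -23), (5, 24)) = 47.676
d((5, -7), (-11, 23)) = 34.0
d((5, -7), (-2, 22)) = 29.8329
d((5, -7), (3, 25)) = 32.0624
d((5, -7), (4, -26)) = 19.0263
d((5, -7), (-17, 4)) = 24.5967
d((5, -7), (10, 24)) = 31.4006
d((5, -7), (-5, -22)) = 18.0278
d((5, -7), (5, 24)) = 31.0
d((-11, 23), (-2, 22)) = 9.0554
d((-11, 23), (3, 25)) = 14.1421
d((-11, 23), (4, -26)) = 51.2445
d((-11, 23), (-17, 4)) = 19.9249
d((-11, 23), (10, 24)) = 21.0238
d((-11, 23), (-5, -22)) = 45.3982
d((-11, 23), (5, 24)) = 16.0312
d((-2, 22), (3, 25)) = 5.831
d((-2, 22), (4, -26)) = 48.3735
d((-2, 22), (-17, 4)) = 23.4307
d((-2, 22), (10, 24)) = 12.1655
d((-2, 22), (-5, -22)) = 44.1022
d((-2, 22), (5, 24)) = 7.2801
d((3, 25), (4, -26)) = 51.0098
d((3, 25), (-17, 4)) = 29.0
d((3, 25), (10, 24)) = 7.0711
d((3, 25), (-5, -22)) = 47.676
d((3, 25), (5, 24)) = 2.2361 <-- minimum
d((4, -26), (-17, 4)) = 36.6197
d((4, -26), (10, 24)) = 50.3587
d((4, -26), (-5, -22)) = 9.8489
d((4, -26), (5, 24)) = 50.01
d((-17, 4), (10, 24)) = 33.6006
d((-17, 4), (-5, -22)) = 28.6356
d((-17, 4), (5, 24)) = 29.7321
d((10, 24), (-5, -22)) = 48.3839
d((10, 24), (5, 24)) = 5.0
d((-5, -22), (5, 24)) = 47.0744

Closest pair: (3, 25) and (5, 24) with distance 2.2361

The closest pair is (3, 25) and (5, 24) with Euclidean distance 2.2361. For 10 points, brute-force pairwise comparison is shown above. For large n, the divide-and-conquer algorithm (sort by x, recurse on halves, check the dividing strip) achieves O(n log n).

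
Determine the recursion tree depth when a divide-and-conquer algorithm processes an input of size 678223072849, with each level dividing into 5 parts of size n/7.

For divide and conquer with division factor 7:

Problem sizes at each level:
Level 0: 678223072849
Level 1: 96889010407
Level 2: 13841287201
Level 3: 1977326743
Level 4: 282475249
Level 5: 40353607
Level 6: 5764801
Level 7: 823543
Level 8: 117649
Level 9: 16807
Level 10: 2401
Level 11: 343
Level 12: 49
Level 13: 7
Level 14: 1

The root is level 0 and the size-1 base case is level 14 (the tree spans levels 0 through 14, i.e. 15 levels counting the root), so the depth is the number of divisions: log_7(678223072849) = 14

The recursion tree depth is log_7(678223072849) = 14. At each level, the problem size is divided by 7, so it takes 14 divisions to reduce to a base case of size 1. The algorithm makes 5 recursive calls at each level.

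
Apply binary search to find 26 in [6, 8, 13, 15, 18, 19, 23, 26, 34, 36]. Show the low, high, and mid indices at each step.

Binary search for 26 in [6, 8, 13, 15, 18, 19, 23, 26, 34, 36]:

lo=0, hi=9, mid=4, arr[mid]=18 -> 18 < 26, search right half
lo=5, hi=9, mid=7, arr[mid]=26 -> Found target at index 7!

Binary search finds 26 at index 7 after 2 comparisons. The search repeatedly halves the search space by comparing with the middle element.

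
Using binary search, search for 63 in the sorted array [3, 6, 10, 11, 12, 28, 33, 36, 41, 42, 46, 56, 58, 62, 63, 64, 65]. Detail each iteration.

Binary search for 63 in [3, 6, 10, 11, 12, 28, 33, 36, 41, 42, 46, 56, 58, 62, 63, 64, 65]:

lo=0, hi=16, mid=8, arr[mid]=41 -> 41 < 63, search right half
lo=9, hi=16, mid=12, arr[mid]=58 -> 58 < 63, search right half
lo=13, hi=16, mid=14, arr[mid]=63 -> Found target at index 14!

Binary search finds 63 at index 14 after 3 comparisons. The search repeatedly halves the search space by comparing with the middle element.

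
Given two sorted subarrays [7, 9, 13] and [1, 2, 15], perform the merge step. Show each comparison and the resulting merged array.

Merging process:

Compare 7 vs 1: take 1 from right. Merged: [1]
Compare 7 vs 2: take 2 from right. Merged: [1, 2]
Compare 7 vs 15: take 7 from left. Merged: [1, 2, 7]
Compare 9 vs 15: take 9 from left. Merged: [1, 2, 7, 9]
Compare 13 vs 15: take 13 from left. Merged: [1, 2, 7, 9, 13]
Append remaining from right: [15]. Merged: [1, 2, 7, 9, 13, 15]

Final merged array: [1, 2, 7, 9, 13, 15]
Total comparisons: 5

The merged array is [1, 2, 7, 9, 13, 15], requiring 5 comparisons. The merge step runs in O(n) time where n is the total number of elements.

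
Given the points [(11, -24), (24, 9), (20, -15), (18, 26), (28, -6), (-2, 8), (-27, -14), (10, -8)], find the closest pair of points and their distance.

Computing all pairwise distances among 8 points:

d((11, -24), (24, 9)) = 35.4683
d((11, -24), (20, -15)) = 12.7279
d((11, -24), (18, 26)) = 50.4876
d((11, -24), (28, -6)) = 24.7588
d((11, -24), (-2, 8)) = 34.5398
d((11, -24), (-27, -14)) = 39.2938
d((11, -24), (10, -8)) = 16.0312
d((24, 9), (20, -15)) = 24.3311
d((24, 9), (18, 26)) = 18.0278
d((24, 9), (28, -6)) = 15.5242
d((24, 9), (-2, 8)) = 26.0192
d((24, 9), (-27, -14)) = 55.9464
d((24, 9), (10, -8)) = 22.0227
d((20, -15), (18, 26)) = 41.0488
d((20, -15), (28, -6)) = 12.0416 <-- minimum
d((20, -15), (-2, 8)) = 31.8277
d((20, -15), (-27, -14)) = 47.0106
d((20, -15), (10, -8)) = 12.2066
d((18, 26), (28, -6)) = 33.5261
d((18, 26), (-2, 8)) = 26.9072
d((18, 26), (-27, -14)) = 60.208
d((18, 26), (10, -8)) = 34.9285
d((28, -6), (-2, 8)) = 33.1059
d((28, -6), (-27, -14)) = 55.5788
d((28, -6), (10, -8)) = 18.1108
d((-2, 8), (-27, -14)) = 33.3017
d((-2, 8), (10, -8)) = 20.0
d((-27, -14), (10, -8)) = 37.4833

Closest pair: (20, -15) and (28, -6) with distance 12.0416

The closest pair is (20, -15) and (28, -6) with Euclidean distance 12.0416. For 8 points, brute-force pairwise comparison is shown above. For large n, the divide-and-conquer algorithm (sort by x, recurse on halves, check the dividing strip) achieves O(n log n).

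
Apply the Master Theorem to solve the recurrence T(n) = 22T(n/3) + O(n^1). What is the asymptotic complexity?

Master Theorem for T(n) = 22T(n/3) + O(n^1):

a = 22, b = 3, c = 1
log_b(a) = log_3(22) = 2.8136

Case 1: c = 1 < log_3(22) = 2.8136
T(n) = O(n^(log_3 22))

For T(n) = 22T(n/3) + O(n^1): log_3(22) = 2.8136. This is Case 1 of the Master Theorem (c < log_b(a), work dominated by leaves), giving O(n^(log_3 22)).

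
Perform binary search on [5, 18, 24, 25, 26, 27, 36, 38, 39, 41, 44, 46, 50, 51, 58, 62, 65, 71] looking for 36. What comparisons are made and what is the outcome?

Binary search for 36 in [5, 18, 24, 25, 26, 27, 36, 38, 39, 41, 44, 46, 50, 51, 58, 62, 65, 71]:

lo=0, hi=17, mid=8, arr[mid]=39 -> 39 > 36, search left half
lo=0, hi=7, mid=3, arr[mid]=25 -> 25 < 36, search right half
lo=4, hi=7, mid=5, arr[mid]=27 -> 27 < 36, search right half
lo=6, hi=7, mid=6, arr[mid]=36 -> Found target at index 6!

Binary search finds 36 at index 6 after 4 comparisons. The search repeatedly halves the search space by comparing with the middle element.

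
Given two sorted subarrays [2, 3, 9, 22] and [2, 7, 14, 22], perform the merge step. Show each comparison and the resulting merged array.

Merging process:

Compare 2 vs 2: take 2 from left. Merged: [2]
Compare 3 vs 2: take 2 from right. Merged: [2, 2]
Compare 3 vs 7: take 3 from left. Merged: [2, 2, 3]
Compare 9 vs 7: take 7 from right. Merged: [2, 2, 3, 7]
Compare 9 vs 14: take 9 from left. Merged: [2, 2, 3, 7, 9]
Compare 22 vs 14: take 14 from right. Merged: [2, 2, 3, 7, 9, 14]
Compare 22 vs 22: take 22 from left. Merged: [2, 2, 3, 7, 9, 14, 22]
Append remaining from right: [22]. Merged: [2, 2, 3, 7, 9, 14, 22, 22]

Final merged array: [2, 2, 3, 7, 9, 14, 22, 22]
Total comparisons: 7

The merged array is [2, 2, 3, 7, 9, 14, 22, 22], requiring 7 comparisons. The merge step runs in O(n) time where n is the total number of elements.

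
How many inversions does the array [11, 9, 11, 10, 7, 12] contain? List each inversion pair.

Finding inversions in [11, 9, 11, 10, 7, 12]:

(0, 1): arr[0]=11 > arr[1]=9
(0, 3): arr[0]=11 > arr[3]=10
(0, 4): arr[0]=11 > arr[4]=7
(1, 4): arr[1]=9 > arr[4]=7
(2, 3): arr[2]=11 > arr[3]=10
(2, 4): arr[2]=11 > arr[4]=7
(3, 4): arr[3]=10 > arr[4]=7

Total inversions: 7

The array has 7 inversion(s): (0,1), (0,3), (0,4), (1,4), (2,3), (2,4), (3,4). Each pair (i,j) satisfies i < j and arr[i] > arr[j].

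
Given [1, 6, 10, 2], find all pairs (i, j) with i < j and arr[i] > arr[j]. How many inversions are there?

Finding inversions in [1, 6, 10, 2]:

(1, 3): arr[1]=6 > arr[3]=2
(2, 3): arr[2]=10 > arr[3]=2

Total inversions: 2

The array has 2 inversion(s): (1,3), (2,3). Each pair (i,j) satisfies i < j and arr[i] > arr[j].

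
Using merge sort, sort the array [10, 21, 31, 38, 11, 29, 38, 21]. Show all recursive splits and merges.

Merge sort trace:

Split: [10, 21, 31, 38, 11, 29, 38, 21] -> [10, 21, 31, 38] and [11, 29, 38, 21]
  Split: [10, 21, 31, 38] -> [10, 21] and [31, 38]
    Split: [10, 21] -> [10] and [21]
    Merge: [10] + [21] -> [10, 21]
    Split: [31, 38] -> [31] and [38]
    Merge: [31] + [38] -> [31, 38]
  Merge: [10, 21] + [31, 38] -> [10, 21, 31, 38]
  Split: [11, 29, 38, 21] -> [11, 29] and [38, 21]
    Split: [11, 29] -> [11] and [29]
    Merge: [11] + [29] -> [11, 29]
    Split: [38, 21] -> [38] and [21]
    Merge: [38] + [21] -> [21, 38]
  Merge: [11, 29] + [21, 38] -> [11, 21, 29, 38]
Merge: [10, 21, 31, 38] + [11, 21, 29, 38] -> [10, 11, 21, 21, 29, 31, 38, 38]

Final sorted array: [10, 11, 21, 21, 29, 31, 38, 38]

The merge sort proceeds by recursively splitting the array and merging sorted halves.
After all merges, the sorted array is [10, 11, 21, 21, 29, 31, 38, 38].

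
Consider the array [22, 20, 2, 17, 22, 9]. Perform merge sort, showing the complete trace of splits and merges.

Merge sort trace:

Split: [22, 20, 2, 17, 22, 9] -> [22, 20, 2] and [17, 22, 9]
  Split: [22, 20, 2] -> [22] and [20, 2]
    Split: [20, 2] -> [20] and [2]
    Merge: [20] + [2] -> [2, 20]
  Merge: [22] + [2, 20] -> [2, 20, 22]
  Split: [17, 22, 9] -> [17] and [22, 9]
    Split: [22, 9] -> [22] and [9]
    Merge: [22] + [9] -> [9, 22]
  Merge: [17] + [9, 22] -> [9, 17, 22]
Merge: [2, 20, 22] + [9, 17, 22] -> [2, 9, 17, 20, 22, 22]

Final sorted array: [2, 9, 17, 20, 22, 22]

The merge sort proceeds by recursively splitting the array and merging sorted halves.
After all merges, the sorted array is [2, 9, 17, 20, 22, 22].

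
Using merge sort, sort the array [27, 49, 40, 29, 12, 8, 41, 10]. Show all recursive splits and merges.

Merge sort trace:

Split: [27, 49, 40, 29, 12, 8, 41, 10] -> [27, 49, 40, 29] and [12, 8, 41, 10]
  Split: [27, 49, 40, 29] -> [27, 49] and [40, 29]
    Split: [27, 49] -> [27] and [49]
    Merge: [27] + [49] -> [27, 49]
    Split: [40, 29] -> [40] and [29]
    Merge: [40] + [29] -> [29, 40]
  Merge: [27, 49] + [29, 40] -> [27, 29, 40, 49]
  Split: [12, 8, 41, 10] -> [12, 8] and [41, 10]
    Split: [12, 8] -> [12] and [8]
    Merge: [12] + [8] -> [8, 12]
    Split: [41, 10] -> [41] and [10]
    Merge: [41] + [10] -> [10, 41]
  Merge: [8, 12] + [10, 41] -> [8, 10, 12, 41]
Merge: [27, 29, 40, 49] + [8, 10, 12, 41] -> [8, 10, 12, 27, 29, 40, 41, 49]

Final sorted array: [8, 10, 12, 27, 29, 40, 41, 49]

The merge sort proceeds by recursively splitting the array and merging sorted halves.
After all merges, the sorted array is [8, 10, 12, 27, 29, 40, 41, 49].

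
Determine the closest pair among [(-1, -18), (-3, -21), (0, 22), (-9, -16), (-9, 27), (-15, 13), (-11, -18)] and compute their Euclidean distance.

Computing all pairwise distances among 7 points:

d((-1, -18), (-3, -21)) = 3.6056
d((-1, -18), (0, 22)) = 40.0125
d((-1, -18), (-9, -16)) = 8.2462
d((-1, -18), (-9, 27)) = 45.7056
d((-1, -18), (-15, 13)) = 34.0147
d((-1, -18), (-11, -18)) = 10.0
d((-3, -21), (0, 22)) = 43.1045
d((-3, -21), (-9, -16)) = 7.8102
d((-3, -21), (-9, 27)) = 48.3735
d((-3, -21), (-15, 13)) = 36.0555
d((-3, -21), (-11, -18)) = 8.544
d((0, 22), (-9, -16)) = 39.0512
d((0, 22), (-9, 27)) = 10.2956
d((0, 22), (-15, 13)) = 17.4929
d((0, 22), (-11, -18)) = 41.4849
d((-9, -16), (-9, 27)) = 43.0
d((-9, -16), (-15, 13)) = 29.6142
d((-9, -16), (-11, -18)) = 2.8284 <-- minimum
d((-9, 27), (-15, 13)) = 15.2315
d((-9, 27), (-11, -18)) = 45.0444
d((-15, 13), (-11, -18)) = 31.257

Closest pair: (-9, -16) and (-11, -18) with distance 2.8284

The closest pair is (-9, -16) and (-11, -18) with Euclidean distance 2.8284. For 7 points, brute-force pairwise comparison is shown above. For large n, the divide-and-conquer algorithm (sort by x, recurse on halves, check the dividing strip) achieves O(n log n).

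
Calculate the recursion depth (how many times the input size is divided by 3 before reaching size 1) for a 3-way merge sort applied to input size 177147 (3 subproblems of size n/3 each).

For divide and conquer with division factor 3:

Problem sizes at each level:
Level 0: 177147
Level 1: 59049
Level 2: 19683
Level 3: 6561
Level 4: 2187
Level 5: 729
Level 6: 243
Level 7: 81
Level 8: 27
Level 9: 9
Level 10: 3
Level 11: 1

The root is level 0 and the size-1 base case is level 11 (the tree spans levels 0 through 11, i.e. 12 levels counting the root), so the depth is the number of divisions: log_3(177147) = 11

The recursion tree depth is log_3(177147) = 11. At each level, the problem size is divided by 3, so it takes 11 divisions to reduce to a base case of size 1. The algorithm makes 3 recursive calls at each level.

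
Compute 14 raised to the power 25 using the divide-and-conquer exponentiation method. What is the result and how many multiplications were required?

Computing 14^25 by squaring (build up from 14^1; each line after the first costs one multiplication):

14^1 = 14
14^2 = (14^1)^2 = 14^2 = 196
14^3 = 14 * 14^2 = 14 * 196 = 2744
14^6 = (14^3)^2 = 2744^2 = 7529536
14^12 = (14^6)^2 = 7529536^2 = 56693912375296
14^24 = (14^12)^2 = 56693912375296^2 = 3214199700417740936751087616
14^25 = 14 * 14^24 = 14 * 3214199700417740936751087616 = 44998795805848373114515226624

Result: 44998795805848373114515226624
Multiplications needed: 6 (6 lines after 14^1)

14^25 = 44998795805848373114515226624. Using exponentiation by squaring, this requires 6 multiplications. The key idea: if the exponent is even, square the half-power; if odd, multiply by the base once.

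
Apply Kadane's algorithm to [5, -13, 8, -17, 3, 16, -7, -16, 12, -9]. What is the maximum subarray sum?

Using Kadane's algorithm on [5, -13, 8, -17, 3, 16, -7, -16, 12, -9]:

Scanning through the array:
Position 1 (value -13): max_ending_here = -8, max_so_far = 5
Position 2 (value 8): max_ending_here = 8, max_so_far = 8
Position 3 (value -17): max_ending_here = -9, max_so_far = 8
Position 4 (value 3): max_ending_here = 3, max_so_far = 8
Position 5 (value 16): max_ending_here = 19, max_so_far = 19
Position 6 (value -7): max_ending_here = 12, max_so_far = 19
Position 7 (value -16): max_ending_here = -4, max_so_far = 19
Position 8 (value 12): max_ending_here = 12, max_so_far = 19
Position 9 (value -9): max_ending_here = 3, max_so_far = 19

Maximum subarray: [3, 16]
Maximum sum: 19

The maximum subarray is [3, 16] with sum 19. This subarray runs from index 4 to index 5.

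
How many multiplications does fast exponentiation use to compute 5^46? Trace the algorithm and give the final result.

Computing 5^46 by squaring (build up from 5^1; each line after the first costs one multiplication):

5^1 = 5
5^2 = (5^1)^2 = 5^2 = 25
5^4 = (5^2)^2 = 25^2 = 625
5^5 = 5 * 5^4 = 5 * 625 = 3125
5^10 = (5^5)^2 = 3125^2 = 9765625
5^11 = 5 * 5^10 = 5 * 9765625 = 48828125
5^22 = (5^11)^2 = 48828125^2 = 2384185791015625
5^23 = 5 * 5^22 = 5 * 2384185791015625 = 11920928955078125
5^46 = (5^23)^2 = 11920928955078125^2 = 142108547152020037174224853515625

Result: 142108547152020037174224853515625
Multiplications needed: 8 (8 lines after 5^1)

5^46 = 142108547152020037174224853515625. Using exponentiation by squaring, this requires 8 multiplications. The key idea: if the exponent is even, square the half-power; if odd, multiply by the base once.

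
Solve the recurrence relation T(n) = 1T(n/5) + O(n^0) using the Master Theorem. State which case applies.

Master Theorem for T(n) = 1T(n/5) + O(n^0):

a = 1, b = 5, c = 0
log_b(a) = log_5(1) = 0.0000

Case 2: c = 0 = log_5(1) = 0.0000
T(n) = O(n^0 log n) = O(log n)

For T(n) = 1T(n/5) + O(n^0): log_5(1) = 0.0000. This is Case 2 of the Master Theorem (c = log_b(a), equal work at all levels), giving O(log n).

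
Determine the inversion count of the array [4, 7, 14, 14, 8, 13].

Finding inversions in [4, 7, 14, 14, 8, 13]:

(2, 4): arr[2]=14 > arr[4]=8
(2, 5): arr[2]=14 > arr[5]=13
(3, 4): arr[3]=14 > arr[4]=8
(3, 5): arr[3]=14 > arr[5]=13

Total inversions: 4

The array has 4 inversion(s): (2,4), (2,5), (3,4), (3,5). Each pair (i,j) satisfies i < j and arr[i] > arr[j].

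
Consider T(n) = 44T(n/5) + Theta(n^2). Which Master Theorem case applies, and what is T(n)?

Master Theorem for T(n) = 44T(n/5) + O(n^2):

a = 44, b = 5, c = 2
log_b(a) = log_5(44) = 2.3512

Case 1: c = 2 < log_5(44) = 2.3512
T(n) = O(n^(log_5 44))

For T(n) = 44T(n/5) + O(n^2): log_5(44) = 2.3512. This is Case 1 of the Master Theorem (c < log_b(a), work dominated by leaves), giving O(n^(log_5 44)).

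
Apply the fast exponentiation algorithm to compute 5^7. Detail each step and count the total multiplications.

Computing 5^7 by squaring (build up from 5^1; each line after the first costs one multiplication):

5^1 = 5
5^2 = (5^1)^2 = 5^2 = 25
5^3 = 5 * 5^2 = 5 * 25 = 125
5^6 = (5^3)^2 = 125^2 = 15625
5^7 = 5 * 5^6 = 5 * 15625 = 78125

Result: 78125
Multiplications needed: 4 (4 lines after 5^1)

5^7 = 78125. Using exponentiation by squaring, this requires 4 multiplications. The key idea: if the exponent is even, square the half-power; if odd, multiply by the base once.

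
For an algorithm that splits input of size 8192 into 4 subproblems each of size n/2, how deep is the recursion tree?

For divide and conquer with division factor 2:

Problem sizes at each level:
Level 0: 8192
Level 1: 4096
Level 2: 2048
Level 3: 1024
Level 4: 512
Level 5: 256
Level 6: 128
Level 7: 64
Level 8: 32
Level 9: 16
Level 10: 8
Level 11: 4
Level 12: 2
Level 13: 1

The root is level 0 and the size-1 base case is level 13 (the tree spans levels 0 through 13, i.e. 14 levels counting the root), so the depth is the number of divisions: log_2(8192) = 13

The recursion tree depth is log_2(8192) = 13. At each level, the problem size is divided by 2, so it takes 13 divisions to reduce to a base case of size 1. The algorithm makes 4 recursive calls at each level.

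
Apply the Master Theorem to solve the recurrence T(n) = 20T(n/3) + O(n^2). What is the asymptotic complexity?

Master Theorem for T(n) = 20T(n/3) + O(n^2):

a = 20, b = 3, c = 2
log_b(a) = log_3(20) = 2.7268

Case 1: c = 2 < log_3(20) = 2.7268
T(n) = O(n^(log_3 20))

For T(n) = 20T(n/3) + O(n^2): log_3(20) = 2.7268. This is Case 1 of the Master Theorem (c < log_b(a), work dominated by leaves), giving O(n^(log_3 20)).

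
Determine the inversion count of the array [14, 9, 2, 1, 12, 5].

Finding inversions in [14, 9, 2, 1, 12, 5]:

(0, 1): arr[0]=14 > arr[1]=9
(0, 2): arr[0]=14 > arr[2]=2
(0, 3): arr[0]=14 > arr[3]=1
(0, 4): arr[0]=14 > arr[4]=12
(0, 5): arr[0]=14 > arr[5]=5
(1, 2): arr[1]=9 > arr[2]=2
(1, 3): arr[1]=9 > arr[3]=1
(1, 5): arr[1]=9 > arr[5]=5
(2, 3): arr[2]=2 > arr[3]=1
(4, 5): arr[4]=12 > arr[5]=5

Total inversions: 10

The array has 10 inversion(s): (0,1), (0,2), (0,3), (0,4), (0,5), (1,2), (1,3), (1,5), (2,3), (4,5). Each pair (i,j) satisfies i < j and arr[i] > arr[j].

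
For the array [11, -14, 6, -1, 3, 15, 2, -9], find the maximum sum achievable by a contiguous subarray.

Using Kadane's algorithm on [11, -14, 6, -1, 3, 15, 2, -9]:

Scanning through the array:
Position 1 (value -14): max_ending_here = -3, max_so_far = 11
Position 2 (value 6): max_ending_here = 6, max_so_far = 11
Position 3 (value -1): max_ending_here = 5, max_so_far = 11
Position 4 (value 3): max_ending_here = 8, max_so_far = 11
Position 5 (value 15): max_ending_here = 23, max_so_far = 23
Position 6 (value 2): max_ending_here = 25, max_so_far = 25
Position 7 (value -9): max_ending_here = 16, max_so_far = 25

Maximum subarray: [6, -1, 3, 15, 2]
Maximum sum: 25

The maximum subarray is [6, -1, 3, 15, 2] with sum 25. This subarray runs from index 2 to index 6.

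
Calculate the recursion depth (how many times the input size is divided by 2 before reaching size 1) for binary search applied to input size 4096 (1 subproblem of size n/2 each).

For divide and conquer with division factor 2:

Problem sizes at each level:
Level 0: 4096
Level 1: 2048
Level 2: 1024
Level 3: 512
Level 4: 256
Level 5: 128
Level 6: 64
Level 7: 32
Level 8: 16
Level 9: 8
Level 10: 4
Level 11: 2
Level 12: 1

The root is level 0 and the size-1 base case is level 12 (the tree spans levels 0 through 12, i.e. 13 levels counting the root), so the depth is the number of divisions: log_2(4096) = 12

The recursion tree depth is log_2(4096) = 12. At each level, the problem size is divided by 2, so it takes 12 divisions to reduce to a base case of size 1. The algorithm makes 1 recursive call at each level.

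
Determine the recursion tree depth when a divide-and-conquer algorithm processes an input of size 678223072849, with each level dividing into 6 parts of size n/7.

For divide and conquer with division factor 7:

Problem sizes at each level:
Level 0: 678223072849
Level 1: 96889010407
Level 2: 13841287201
Level 3: 1977326743
Level 4: 282475249
Level 5: 40353607
Level 6: 5764801
Level 7: 823543
Level 8: 117649
Level 9: 16807
Level 10: 2401
Level 11: 343
Level 12: 49
Level 13: 7
Level 14: 1

The root is level 0 and the size-1 base case is level 14 (the tree spans levels 0 through 14, i.e. 15 levels counting the root), so the depth is the number of divisions: log_7(678223072849) = 14

The recursion tree depth is log_7(678223072849) = 14. At each level, the problem size is divided by 7, so it takes 14 divisions to reduce to a base case of size 1. The algorithm makes 6 recursive calls at each level.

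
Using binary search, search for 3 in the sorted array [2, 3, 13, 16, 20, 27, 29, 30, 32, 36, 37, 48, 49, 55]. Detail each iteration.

Binary search for 3 in [2, 3, 13, 16, 20, 27, 29, 30, 32, 36, 37, 48, 49, 55]:

lo=0, hi=13, mid=6, arr[mid]=29 -> 29 > 3, search left half
lo=0, hi=5, mid=2, arr[mid]=13 -> 13 > 3, search left half
lo=0, hi=1, mid=0, arr[mid]=2 -> 2 < 3, search right half
lo=1, hi=1, mid=1, arr[mid]=3 -> Found target at index 1!

Binary search finds 3 at index 1 after 4 comparisons. The search repeatedly halves the search space by comparing with the middle element.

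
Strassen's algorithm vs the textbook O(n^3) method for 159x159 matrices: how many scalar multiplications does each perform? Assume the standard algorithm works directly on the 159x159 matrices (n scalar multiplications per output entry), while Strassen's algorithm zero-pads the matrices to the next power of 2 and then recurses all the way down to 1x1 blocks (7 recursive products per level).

Matrix multiplication for 159x159 matrices:

Strassen's algorithm requires power-of-2 dimensions. Pad 159x159 to 256x256 (next power of 2).

Standard algorithm: 159^3 = 4019679 multiplications
Strassen's algorithm: 7^(log2(256)) = 7^8 = 5764801 multiplications
Difference: 4019679 - 5764801 = -1745122 (Strassen uses MORE here due to padding overhead — for small or just-over-power-of-2 n, padding can outweigh the per-level savings)

Standard: 4019679 multiplications (159^3). Strassen: 5764801 multiplications (7^8, after padding to 256x256). Strassen reduces 8 recursive multiplications to 7 at each level.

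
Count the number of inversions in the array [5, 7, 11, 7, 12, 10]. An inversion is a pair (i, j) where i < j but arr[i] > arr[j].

Finding inversions in [5, 7, 11, 7, 12, 10]:

(2, 3): arr[2]=11 > arr[3]=7
(2, 5): arr[2]=11 > arr[5]=10
(4, 5): arr[4]=12 > arr[5]=10

Total inversions: 3

The array has 3 inversion(s): (2,3), (2,5), (4,5). Each pair (i,j) satisfies i < j and arr[i] > arr[j].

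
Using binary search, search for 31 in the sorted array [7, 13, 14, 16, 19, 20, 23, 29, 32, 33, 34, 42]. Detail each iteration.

Binary search for 31 in [7, 13, 14, 16, 19, 20, 23, 29, 32, 33, 34, 42]:

lo=0, hi=11, mid=5, arr[mid]=20 -> 20 < 31, search right half
lo=6, hi=11, mid=8, arr[mid]=32 -> 32 > 31, search left half
lo=6, hi=7, mid=6, arr[mid]=23 -> 23 < 31, search right half
lo=7, hi=7, mid=7, arr[mid]=29 -> 29 < 31, search right half
lo=8 > hi=7, target 31 not found

Binary search determines that 31 is not in the array after 4 comparisons. The search space was exhausted without finding the target.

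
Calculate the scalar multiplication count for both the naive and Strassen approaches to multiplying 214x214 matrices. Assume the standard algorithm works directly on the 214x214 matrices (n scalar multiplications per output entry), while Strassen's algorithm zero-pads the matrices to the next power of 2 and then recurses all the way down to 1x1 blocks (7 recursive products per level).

Matrix multiplication for 214x214 matrices:

Strassen's algorithm requires power-of-2 dimensions. Pad 214x214 to 256x256 (next power of 2).

Standard algorithm: 214^3 = 9800344 multiplications
Strassen's algorithm: 7^(log2(256)) = 7^8 = 5764801 multiplications
Savings: 9800344 - 5764801 = 4035543 multiplications

Standard: 9800344 multiplications (214^3). Strassen: 5764801 multiplications (7^8, after padding to 256x256). Strassen reduces 8 recursive multiplications to 7 at each level.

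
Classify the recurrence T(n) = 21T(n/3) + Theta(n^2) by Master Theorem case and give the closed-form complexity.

Master Theorem for T(n) = 21T(n/3) + O(n^2):

a = 21, b = 3, c = 2
log_b(a) = log_3(21) = 2.7712

Case 1: c = 2 < log_3(21) = 2.7712
T(n) = O(n^(log_3 21))

For T(n) = 21T(n/3) + O(n^2): log_3(21) = 2.7712. This is Case 1 of the Master Theorem (c < log_b(a), work dominated by leaves), giving O(n^(log_3 21)).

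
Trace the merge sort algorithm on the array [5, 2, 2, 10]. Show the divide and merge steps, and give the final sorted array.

Merge sort trace:

Split: [5, 2, 2, 10] -> [5, 2] and [2, 10]
  Split: [5, 2] -> [5] and [2]
  Merge: [5] + [2] -> [2, 5]
  Split: [2, 10] -> [2] and [10]
  Merge: [2] + [10] -> [2, 10]
Merge: [2, 5] + [2, 10] -> [2, 2, 5, 10]

Final sorted array: [2, 2, 5, 10]

The merge sort proceeds by recursively splitting the array and merging sorted halves.
After all merges, the sorted array is [2, 2, 5, 10].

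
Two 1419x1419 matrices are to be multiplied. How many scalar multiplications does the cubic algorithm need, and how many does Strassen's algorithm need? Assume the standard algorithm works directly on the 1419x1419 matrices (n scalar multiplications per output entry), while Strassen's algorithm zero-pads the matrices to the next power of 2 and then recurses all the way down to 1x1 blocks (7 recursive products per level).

Matrix multiplication for 1419x1419 matrices:

Strassen's algorithm requires power-of-2 dimensions. Pad 1419x1419 to 2048x2048 (next power of 2).

Standard algorithm: 1419^3 = 2857243059 multiplications
Strassen's algorithm: 7^(log2(2048)) = 7^11 = 1977326743 multiplications
Savings: 2857243059 - 1977326743 = 879916316 multiplications

Standard: 2857243059 multiplications (1419^3). Strassen: 1977326743 multiplications (7^11, after padding to 2048x2048). Strassen reduces 8 recursive multiplications to 7 at each level.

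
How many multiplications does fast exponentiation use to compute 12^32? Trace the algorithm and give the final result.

Computing 12^32 by squaring (build up from 12^1; each line after the first costs one multiplication):

12^1 = 12
12^2 = (12^1)^2 = 12^2 = 144
12^4 = (12^2)^2 = 144^2 = 20736
12^8 = (12^4)^2 = 20736^2 = 429981696
12^16 = (12^8)^2 = 429981696^2 = 184884258895036416
12^32 = (12^16)^2 = 184884258895036416^2 = 34182189187166852111368841966125056

Result: 34182189187166852111368841966125056
Multiplications needed: 5 (5 lines after 12^1)

12^32 = 34182189187166852111368841966125056. Using exponentiation by squaring, this requires 5 multiplications. The key idea: if the exponent is even, square the half-power; if odd, multiply by the base once.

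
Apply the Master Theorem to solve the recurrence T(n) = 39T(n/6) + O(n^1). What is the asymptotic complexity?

Master Theorem for T(n) = 39T(n/6) + O(n^1):

a = 39, b = 6, c = 1
log_b(a) = log_6(39) = 2.0447

Case 1: c = 1 < log_6(39) = 2.0447
T(n) = O(n^(log_6 39))

For T(n) = 39T(n/6) + O(n^1): log_6(39) = 2.0447. This is Case 1 of the Master Theorem (c < log_b(a), work dominated by leaves), giving O(n^(log_6 39)).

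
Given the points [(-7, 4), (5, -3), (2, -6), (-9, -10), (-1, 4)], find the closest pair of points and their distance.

Computing all pairwise distances among 5 points:

d((-7, 4), (5, -3)) = 13.8924
d((-7, 4), (2, -6)) = 13.4536
d((-7, 4), (-9, -10)) = 14.1421
d((-7, 4), (-1, 4)) = 6.0
d((5, -3), (2, -6)) = 4.2426 <-- minimum
d((5, -3), (-9, -10)) = 15.6525
d((5, -3), (-1, 4)) = 9.2195
d((2, -6), (-9, -10)) = 11.7047
d((2, -6), (-1, 4)) = 10.4403
d((-9, -10), (-1, 4)) = 16.1245

Closest pair: (5, -3) and (2, -6) with distance 4.2426

The closest pair is (5, -3) and (2, -6) with Euclidean distance 4.2426. For 5 points, brute-force pairwise comparison is shown above. For large n, the divide-and-conquer algorithm (sort by x, recurse on halves, check the dividing strip) achieves O(n log n).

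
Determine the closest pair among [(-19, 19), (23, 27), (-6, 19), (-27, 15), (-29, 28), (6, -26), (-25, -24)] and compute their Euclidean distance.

Computing all pairwise distances among 7 points:

d((-19, 19), (23, 27)) = 42.7551
d((-19, 19), (-6, 19)) = 13.0
d((-19, 19), (-27, 15)) = 8.9443 <-- minimum
d((-19, 19), (-29, 28)) = 13.4536
d((-19, 19), (6, -26)) = 51.4782
d((-19, 19), (-25, -24)) = 43.4166
d((23, 27), (-6, 19)) = 30.0832
d((23, 27), (-27, 15)) = 51.4198
d((23, 27), (-29, 28)) = 52.0096
d((23, 27), (6, -26)) = 55.6597
d((23, 27), (-25, -24)) = 70.0357
d((-6, 19), (-27, 15)) = 21.3776
d((-6, 19), (-29, 28)) = 24.6982
d((-6, 19), (6, -26)) = 46.5725
d((-6, 19), (-25, -24)) = 47.0106
d((-27, 15), (-29, 28)) = 13.1529
d((-27, 15), (6, -26)) = 52.6308
d((-27, 15), (-25, -24)) = 39.0512
d((-29, 28), (6, -26)) = 64.3506
d((-29, 28), (-25, -24)) = 52.1536
d((6, -26), (-25, -24)) = 31.0644

Closest pair: (-19, 19) and (-27, 15) with distance 8.9443

The closest pair is (-19, 19) and (-27, 15) with Euclidean distance 8.9443. For 7 points, brute-force pairwise comparison is shown above. For large n, the divide-and-conquer algorithm (sort by x, recurse on halves, check the dividing strip) achieves O(n log n).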